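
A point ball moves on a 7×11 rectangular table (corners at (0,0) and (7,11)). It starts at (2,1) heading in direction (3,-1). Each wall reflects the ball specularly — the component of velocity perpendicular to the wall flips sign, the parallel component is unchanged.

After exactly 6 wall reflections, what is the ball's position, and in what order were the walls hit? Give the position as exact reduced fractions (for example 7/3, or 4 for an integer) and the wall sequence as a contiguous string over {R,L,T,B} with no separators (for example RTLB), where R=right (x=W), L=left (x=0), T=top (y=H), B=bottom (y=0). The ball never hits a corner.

Final position: (7,10)
Wall sequence: BRLRLR

1. t=1 → B at (5,0); v=(3,1)
2. t=2/3 → R at (7,2/3); v=(-3,1)
3. t=7/3 → L at (0,3); v=(3,1)
4. t=7/3 → R at (7,16/3); v=(-3,1)
5. t=7/3 → L at (0,23/3); v=(3,1)
6. t=7/3 → R at (7,10); v=(-3,1)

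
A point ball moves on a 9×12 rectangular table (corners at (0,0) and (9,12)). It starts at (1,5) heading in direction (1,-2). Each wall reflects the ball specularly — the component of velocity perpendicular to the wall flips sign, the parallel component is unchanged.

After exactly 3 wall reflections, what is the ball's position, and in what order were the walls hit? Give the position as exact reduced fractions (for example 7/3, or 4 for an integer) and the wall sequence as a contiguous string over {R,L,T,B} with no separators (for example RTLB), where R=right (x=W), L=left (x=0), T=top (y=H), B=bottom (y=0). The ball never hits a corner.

Final position: (17/2,12)
Wall sequence: BRT

1. t=5/2 → B at (7/2,0); v=(1,2)
2. t=11/2 → R at (9,11); v=(-1,2)
3. t=1/2 → T at (17/2,12); v=(-1,-2)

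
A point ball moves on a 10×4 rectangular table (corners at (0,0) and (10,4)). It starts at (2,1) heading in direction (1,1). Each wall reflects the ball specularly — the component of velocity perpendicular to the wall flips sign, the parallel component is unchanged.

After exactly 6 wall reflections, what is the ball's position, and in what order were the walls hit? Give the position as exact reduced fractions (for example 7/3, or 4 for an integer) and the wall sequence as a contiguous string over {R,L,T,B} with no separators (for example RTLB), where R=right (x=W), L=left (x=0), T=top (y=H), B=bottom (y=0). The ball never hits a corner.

Final position: (0,3)
Wall sequence: TBRTBL

1. t=3 → T at (5,4); v=(1,-1)
2. t=4 → B at (9,0); v=(1,1)
3. t=1 → R at (10,1); v=(-1,1)
4. t=3 → T at (7,4); v=(-1,-1)
5. t=4 → B at (3,0); v=(-1,1)
6. t=3 → L at (0,3); v=(1,1)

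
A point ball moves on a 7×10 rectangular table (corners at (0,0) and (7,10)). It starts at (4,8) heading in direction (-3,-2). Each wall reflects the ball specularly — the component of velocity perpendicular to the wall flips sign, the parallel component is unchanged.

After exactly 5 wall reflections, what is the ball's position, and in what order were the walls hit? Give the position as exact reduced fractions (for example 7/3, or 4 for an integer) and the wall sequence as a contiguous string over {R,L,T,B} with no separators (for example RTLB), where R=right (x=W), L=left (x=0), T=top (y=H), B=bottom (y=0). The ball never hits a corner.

Final position: (7,26/3)
Wall sequence: LRBLR

1. t=4/3 → L at (0,16/3); v=(3,-2)
2. t=7/3 → R at (7,2/3); v=(-3,-2)
3. t=1/3 → B at (6,0); v=(-3,2)
4. t=2 → L at (0,4); v=(3,2)
5. t=7/3 → R at (7,26/3); v=(-3,2)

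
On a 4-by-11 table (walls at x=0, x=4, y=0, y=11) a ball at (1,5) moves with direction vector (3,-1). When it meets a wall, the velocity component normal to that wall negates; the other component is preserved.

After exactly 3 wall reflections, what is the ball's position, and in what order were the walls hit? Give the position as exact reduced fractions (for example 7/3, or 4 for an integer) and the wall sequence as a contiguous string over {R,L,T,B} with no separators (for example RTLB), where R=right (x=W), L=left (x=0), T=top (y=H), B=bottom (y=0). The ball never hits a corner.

1. t=1 → R at (4,4); v=(-3,-1)
2. t=4/3 → L at (0,8/3); v=(3,-1)
3. t=4/3 → R at (4,4/3); v=(-3,-1)

Final position: (4,4/3)
Wall sequence: RLR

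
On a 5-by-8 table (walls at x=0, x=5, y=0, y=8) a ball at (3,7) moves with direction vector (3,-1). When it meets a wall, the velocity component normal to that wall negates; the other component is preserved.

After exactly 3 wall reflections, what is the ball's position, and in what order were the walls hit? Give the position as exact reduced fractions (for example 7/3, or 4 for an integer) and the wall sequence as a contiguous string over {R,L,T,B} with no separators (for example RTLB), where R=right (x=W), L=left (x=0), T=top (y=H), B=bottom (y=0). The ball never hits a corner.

Final position: (5,3)
Wall sequence: RLR

1. t=2/3 → R at (5,19/3); v=(-3,-1)
2. t=5/3 → L at (0,14/3); v=(3,-1)
3. t=5/3 → R at (5,3); v=(-3,-1)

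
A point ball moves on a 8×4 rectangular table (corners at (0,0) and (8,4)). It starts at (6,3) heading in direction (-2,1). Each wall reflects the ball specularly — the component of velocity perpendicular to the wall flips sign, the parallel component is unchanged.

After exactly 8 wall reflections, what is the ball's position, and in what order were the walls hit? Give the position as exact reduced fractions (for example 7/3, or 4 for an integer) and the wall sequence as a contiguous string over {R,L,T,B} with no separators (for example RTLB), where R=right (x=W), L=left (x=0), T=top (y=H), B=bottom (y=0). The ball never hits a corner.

1. t=1 → T at (4,4); v=(-2,-1)
2. t=2 → L at (0,2); v=(2,-1)
3. t=2 → B at (4,0); v=(2,1)
4. t=2 → R at (8,2); v=(-2,1)
5. t=2 → T at (4,4); v=(-2,-1)
6. t=2 → L at (0,2); v=(2,-1)
7. t=2 → B at (4,0); v=(2,1)
8. t=2 → R at (8,2); v=(-2,1)

Final position: (8,2)
Wall sequence: TLBRTLBR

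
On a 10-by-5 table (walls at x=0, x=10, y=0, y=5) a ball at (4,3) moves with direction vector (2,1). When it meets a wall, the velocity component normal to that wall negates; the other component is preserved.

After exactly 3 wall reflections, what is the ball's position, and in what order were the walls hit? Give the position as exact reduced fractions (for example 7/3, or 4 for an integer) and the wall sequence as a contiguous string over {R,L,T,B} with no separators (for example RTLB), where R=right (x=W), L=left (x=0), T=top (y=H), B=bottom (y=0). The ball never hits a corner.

1. t=2 → T at (8,5); v=(2,-1)
2. t=1 → R at (10,4); v=(-2,-1)
3. t=4 → B at (2,0); v=(-2,1)

Final position: (2,0)
Wall sequence: TRB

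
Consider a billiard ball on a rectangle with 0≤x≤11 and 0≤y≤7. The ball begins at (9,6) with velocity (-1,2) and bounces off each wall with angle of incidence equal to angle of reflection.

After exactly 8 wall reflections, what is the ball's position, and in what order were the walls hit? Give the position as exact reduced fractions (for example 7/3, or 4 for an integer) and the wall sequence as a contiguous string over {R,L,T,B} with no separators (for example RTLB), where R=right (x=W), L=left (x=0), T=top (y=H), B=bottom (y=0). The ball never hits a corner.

Final position: (11,4)
Wall sequence: TBTLBTBR

1. t=1/2 → T at (17/2,7); v=(-1,-2)
2. t=7/2 → B at (5,0); v=(-1,2)
3. t=7/2 → T at (3/2,7); v=(-1,-2)
4. t=3/2 → L at (0,4); v=(1,-2)
5. t=2 → B at (2,0); v=(1,2)
6. t=7/2 → T at (11/2,7); v=(1,-2)
7. t=7/2 → B at (9,0); v=(1,2)
8. t=2 → R at (11,4); v=(-1,2)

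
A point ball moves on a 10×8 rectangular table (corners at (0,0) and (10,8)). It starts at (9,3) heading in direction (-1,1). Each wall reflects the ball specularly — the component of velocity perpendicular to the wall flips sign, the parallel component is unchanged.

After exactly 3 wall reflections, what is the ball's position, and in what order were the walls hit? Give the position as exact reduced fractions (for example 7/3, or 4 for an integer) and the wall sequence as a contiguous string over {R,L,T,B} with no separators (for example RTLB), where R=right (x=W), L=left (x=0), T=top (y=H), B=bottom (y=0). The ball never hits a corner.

Final position: (4,0)
Wall sequence: TLB

1. t=5 → T at (4,8); v=(-1,-1)
2. t=4 → L at (0,4); v=(1,-1)
3. t=4 → B at (4,0); v=(1,1)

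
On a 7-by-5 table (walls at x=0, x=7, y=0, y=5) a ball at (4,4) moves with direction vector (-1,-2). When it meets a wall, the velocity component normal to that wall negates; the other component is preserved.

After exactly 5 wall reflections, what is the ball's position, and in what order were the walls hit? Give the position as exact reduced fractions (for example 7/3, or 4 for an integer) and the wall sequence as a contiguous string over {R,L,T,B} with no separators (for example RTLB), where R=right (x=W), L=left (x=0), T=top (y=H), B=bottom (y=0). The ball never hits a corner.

Final position: (11/2,5)
Wall sequence: BLTBT

1. t=2 → B at (2,0); v=(-1,2)
2. t=2 → L at (0,4); v=(1,2)
3. t=1/2 → T at (1/2,5); v=(1,-2)
4. t=5/2 → B at (3,0); v=(1,2)
5. t=5/2 → T at (11/2,5); v=(1,-2)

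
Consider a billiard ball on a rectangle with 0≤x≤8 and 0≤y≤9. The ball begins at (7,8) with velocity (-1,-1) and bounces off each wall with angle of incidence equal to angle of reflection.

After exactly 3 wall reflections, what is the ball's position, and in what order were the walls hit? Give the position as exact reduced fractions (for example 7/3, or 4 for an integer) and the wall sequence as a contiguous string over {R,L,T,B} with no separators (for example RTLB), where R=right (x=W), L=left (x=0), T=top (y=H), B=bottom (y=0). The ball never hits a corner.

1. t=7 → L at (0,1); v=(1,-1)
2. t=1 → B at (1,0); v=(1,1)
3. t=7 → R at (8,7); v=(-1,1)

Final position: (8,7)
Wall sequence: LBR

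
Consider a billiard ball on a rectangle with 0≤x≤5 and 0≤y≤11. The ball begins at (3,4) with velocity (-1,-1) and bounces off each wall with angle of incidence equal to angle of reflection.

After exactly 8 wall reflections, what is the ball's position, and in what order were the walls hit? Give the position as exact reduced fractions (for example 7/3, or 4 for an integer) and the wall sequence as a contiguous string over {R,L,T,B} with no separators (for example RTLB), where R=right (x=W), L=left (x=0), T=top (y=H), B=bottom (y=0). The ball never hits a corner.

Final position: (3,0)
Wall sequence: LBRLTRLB

1. t=3 → L at (0,1); v=(1,-1)
2. t=1 → B at (1,0); v=(1,1)
3. t=4 → R at (5,4); v=(-1,1)
4. t=5 → L at (0,9); v=(1,1)
5. t=2 → T at (2,11); v=(1,-1)
6. t=3 → R at (5,8); v=(-1,-1)
7. t=5 → L at (0,3); v=(1,-1)
8. t=3 → B at (3,0); v=(1,1)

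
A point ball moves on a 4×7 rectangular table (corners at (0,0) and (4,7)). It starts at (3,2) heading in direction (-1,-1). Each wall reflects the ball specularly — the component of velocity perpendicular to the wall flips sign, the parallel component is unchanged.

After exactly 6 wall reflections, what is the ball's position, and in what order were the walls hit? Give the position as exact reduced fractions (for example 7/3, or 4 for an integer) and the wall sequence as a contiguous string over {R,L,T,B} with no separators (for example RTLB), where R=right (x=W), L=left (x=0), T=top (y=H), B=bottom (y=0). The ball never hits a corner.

Final position: (4,1)
Wall sequence: BLRTLR

1. t=2 → B at (1,0); v=(-1,1)
2. t=1 → L at (0,1); v=(1,1)
3. t=4 → R at (4,5); v=(-1,1)
4. t=2 → T at (2,7); v=(-1,-1)
5. t=2 → L at (0,5); v=(1,-1)
6. t=4 → R at (4,1); v=(-1,-1)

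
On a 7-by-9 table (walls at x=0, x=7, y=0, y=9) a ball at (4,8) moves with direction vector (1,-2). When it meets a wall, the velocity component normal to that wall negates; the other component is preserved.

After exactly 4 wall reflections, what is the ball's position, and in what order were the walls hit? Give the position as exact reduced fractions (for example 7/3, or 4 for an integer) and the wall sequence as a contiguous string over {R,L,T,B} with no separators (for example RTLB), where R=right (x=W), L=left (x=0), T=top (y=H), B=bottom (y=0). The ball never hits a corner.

1. t=3 → R at (7,2); v=(-1,-2)
2. t=1 → B at (6,0); v=(-1,2)
3. t=9/2 → T at (3/2,9); v=(-1,-2)
4. t=3/2 → L at (0,6); v=(1,-2)

Final position: (0,6)
Wall sequence: RBTL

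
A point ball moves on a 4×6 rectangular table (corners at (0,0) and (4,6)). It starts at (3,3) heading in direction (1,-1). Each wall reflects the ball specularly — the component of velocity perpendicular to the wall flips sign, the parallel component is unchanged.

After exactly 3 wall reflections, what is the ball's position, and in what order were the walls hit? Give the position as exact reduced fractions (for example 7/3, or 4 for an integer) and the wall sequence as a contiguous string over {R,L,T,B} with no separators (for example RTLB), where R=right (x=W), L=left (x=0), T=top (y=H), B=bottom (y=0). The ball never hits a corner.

1. t=1 → R at (4,2); v=(-1,-1)
2. t=2 → B at (2,0); v=(-1,1)
3. t=2 → L at (0,2); v=(1,1)

Final position: (0,2)
Wall sequence: RBL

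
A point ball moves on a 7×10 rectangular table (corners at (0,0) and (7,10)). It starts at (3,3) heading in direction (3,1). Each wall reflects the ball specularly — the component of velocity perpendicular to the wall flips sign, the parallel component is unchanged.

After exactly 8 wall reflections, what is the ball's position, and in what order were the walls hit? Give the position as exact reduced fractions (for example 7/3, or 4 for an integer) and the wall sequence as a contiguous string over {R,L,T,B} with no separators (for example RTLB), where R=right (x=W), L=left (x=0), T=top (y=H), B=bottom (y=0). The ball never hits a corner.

1. t=4/3 → R at (7,13/3); v=(-3,1)
2. t=7/3 → L at (0,20/3); v=(3,1)
3. t=7/3 → R at (7,9); v=(-3,1)
4. t=1 → T at (4,10); v=(-3,-1)
5. t=4/3 → L at (0,26/3); v=(3,-1)
6. t=7/3 → R at (7,19/3); v=(-3,-1)
7. t=7/3 → L at (0,4); v=(3,-1)
8. t=7/3 → R at (7,5/3); v=(-3,-1)

Final position: (7,5/3)
Wall sequence: RLRTLRLR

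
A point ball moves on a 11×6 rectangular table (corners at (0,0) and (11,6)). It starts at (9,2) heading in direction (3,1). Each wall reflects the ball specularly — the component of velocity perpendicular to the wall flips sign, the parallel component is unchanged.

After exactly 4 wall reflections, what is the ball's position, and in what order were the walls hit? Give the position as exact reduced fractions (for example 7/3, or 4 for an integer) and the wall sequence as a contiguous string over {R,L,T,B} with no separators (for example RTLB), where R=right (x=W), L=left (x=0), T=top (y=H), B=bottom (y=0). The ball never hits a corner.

Final position: (11,2)
Wall sequence: RTLR

1. t=2/3 → R at (11,8/3); v=(-3,1)
2. t=10/3 → T at (1,6); v=(-3,-1)
3. t=1/3 → L at (0,17/3); v=(3,-1)
4. t=11/3 → R at (11,2); v=(-3,-1)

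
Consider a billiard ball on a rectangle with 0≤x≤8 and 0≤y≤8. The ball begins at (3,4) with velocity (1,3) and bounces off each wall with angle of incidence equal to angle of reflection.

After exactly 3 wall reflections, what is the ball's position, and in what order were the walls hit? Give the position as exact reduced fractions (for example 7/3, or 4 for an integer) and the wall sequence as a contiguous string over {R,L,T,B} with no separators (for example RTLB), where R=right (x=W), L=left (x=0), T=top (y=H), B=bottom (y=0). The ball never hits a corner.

1. t=4/3 → T at (13/3,8); v=(1,-3)
2. t=8/3 → B at (7,0); v=(1,3)
3. t=1 → R at (8,3); v=(-1,3)

Final position: (8,3)
Wall sequence: TBR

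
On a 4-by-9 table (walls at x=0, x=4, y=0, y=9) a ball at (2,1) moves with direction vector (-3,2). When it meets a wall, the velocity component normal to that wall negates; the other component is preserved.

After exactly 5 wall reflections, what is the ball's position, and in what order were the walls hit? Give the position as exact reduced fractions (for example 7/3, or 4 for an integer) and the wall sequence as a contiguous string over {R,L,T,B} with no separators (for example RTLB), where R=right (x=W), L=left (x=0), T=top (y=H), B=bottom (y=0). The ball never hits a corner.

Final position: (4,23/3)
Wall sequence: LRLTR

1. t=2/3 → L at (0,7/3); v=(3,2)
2. t=4/3 → R at (4,5); v=(-3,2)
3. t=4/3 → L at (0,23/3); v=(3,2)
4. t=2/3 → T at (2,9); v=(3,-2)
5. t=2/3 → R at (4,23/3); v=(-3,-2)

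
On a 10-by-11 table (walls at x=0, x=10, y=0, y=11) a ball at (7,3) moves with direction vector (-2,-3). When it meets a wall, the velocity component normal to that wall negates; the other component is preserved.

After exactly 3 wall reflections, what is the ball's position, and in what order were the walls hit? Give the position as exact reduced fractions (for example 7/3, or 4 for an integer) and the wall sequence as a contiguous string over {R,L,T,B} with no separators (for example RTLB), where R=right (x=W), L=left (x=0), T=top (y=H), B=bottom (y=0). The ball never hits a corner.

1. t=1 → B at (5,0); v=(-2,3)
2. t=5/2 → L at (0,15/2); v=(2,3)
3. t=7/6 → T at (7/3,11); v=(2,-3)

Final position: (7/3,11)
Wall sequence: BLT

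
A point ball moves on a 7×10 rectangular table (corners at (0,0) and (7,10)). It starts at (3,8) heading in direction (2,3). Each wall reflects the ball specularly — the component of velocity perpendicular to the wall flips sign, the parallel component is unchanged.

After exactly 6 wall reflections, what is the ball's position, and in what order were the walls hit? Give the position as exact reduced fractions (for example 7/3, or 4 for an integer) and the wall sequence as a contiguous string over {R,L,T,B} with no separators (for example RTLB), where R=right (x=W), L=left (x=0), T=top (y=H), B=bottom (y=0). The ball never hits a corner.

1. t=2/3 → T at (13/3,10); v=(2,-3)
2. t=4/3 → R at (7,6); v=(-2,-3)
3. t=2 → B at (3,0); v=(-2,3)
4. t=3/2 → L at (0,9/2); v=(2,3)
5. t=11/6 → T at (11/3,10); v=(2,-3)
6. t=5/3 → R at (7,5); v=(-2,-3)

Final position: (7,5)
Wall sequence: TRBLTR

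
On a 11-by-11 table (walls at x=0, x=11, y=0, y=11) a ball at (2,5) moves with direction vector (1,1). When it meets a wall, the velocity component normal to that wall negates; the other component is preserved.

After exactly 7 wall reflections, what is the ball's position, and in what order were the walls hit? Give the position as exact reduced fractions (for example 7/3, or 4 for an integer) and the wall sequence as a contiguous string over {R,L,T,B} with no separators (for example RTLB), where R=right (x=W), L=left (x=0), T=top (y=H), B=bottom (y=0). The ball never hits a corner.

1. t=6 → T at (8,11); v=(1,-1)
2. t=3 → R at (11,8); v=(-1,-1)
3. t=8 → B at (3,0); v=(-1,1)
4. t=3 → L at (0,3); v=(1,1)
5. t=8 → T at (8,11); v=(1,-1)
6. t=3 → R at (11,8); v=(-1,-1)
7. t=8 → B at (3,0); v=(-1,1)

Final position: (3,0)
Wall sequence: TRBLTRB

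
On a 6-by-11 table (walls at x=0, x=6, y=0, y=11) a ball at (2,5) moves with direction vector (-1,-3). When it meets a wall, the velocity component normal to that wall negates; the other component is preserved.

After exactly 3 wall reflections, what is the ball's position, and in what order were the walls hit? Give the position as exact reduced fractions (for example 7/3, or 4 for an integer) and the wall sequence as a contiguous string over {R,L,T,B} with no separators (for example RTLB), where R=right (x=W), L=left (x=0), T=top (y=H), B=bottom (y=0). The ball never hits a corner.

1. t=5/3 → B at (1/3,0); v=(-1,3)
2. t=1/3 → L at (0,1); v=(1,3)
3. t=10/3 → T at (10/3,11); v=(1,-3)

Final position: (10/3,11)
Wall sequence: BLT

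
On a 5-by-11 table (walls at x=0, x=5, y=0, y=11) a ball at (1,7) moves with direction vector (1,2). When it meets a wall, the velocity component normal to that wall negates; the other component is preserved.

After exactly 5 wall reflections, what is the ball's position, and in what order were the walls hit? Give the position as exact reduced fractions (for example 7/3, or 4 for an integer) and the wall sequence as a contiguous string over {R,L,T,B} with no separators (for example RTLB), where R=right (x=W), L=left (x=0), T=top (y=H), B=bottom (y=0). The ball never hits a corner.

1. t=2 → T at (3,11); v=(1,-2)
2. t=2 → R at (5,7); v=(-1,-2)
3. t=7/2 → B at (3/2,0); v=(-1,2)
4. t=3/2 → L at (0,3); v=(1,2)
5. t=4 → T at (4,11); v=(1,-2)

Final position: (4,11)
Wall sequence: TRBLT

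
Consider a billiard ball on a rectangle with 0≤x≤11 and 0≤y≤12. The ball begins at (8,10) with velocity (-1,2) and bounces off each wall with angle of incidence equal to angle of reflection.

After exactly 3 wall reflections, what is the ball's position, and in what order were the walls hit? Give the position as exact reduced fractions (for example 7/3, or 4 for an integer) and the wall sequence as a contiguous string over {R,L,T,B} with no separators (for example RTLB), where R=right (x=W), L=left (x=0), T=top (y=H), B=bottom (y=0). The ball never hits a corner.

1. t=1 → T at (7,12); v=(-1,-2)
2. t=6 → B at (1,0); v=(-1,2)
3. t=1 → L at (0,2); v=(1,2)

Final position: (0,2)
Wall sequence: TBL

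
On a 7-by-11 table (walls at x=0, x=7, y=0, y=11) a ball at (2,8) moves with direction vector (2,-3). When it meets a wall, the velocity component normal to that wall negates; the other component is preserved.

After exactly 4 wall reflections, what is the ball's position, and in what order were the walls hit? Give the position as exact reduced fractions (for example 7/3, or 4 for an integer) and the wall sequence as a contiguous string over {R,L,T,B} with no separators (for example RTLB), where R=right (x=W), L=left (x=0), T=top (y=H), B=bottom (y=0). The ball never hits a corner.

1. t=5/2 → R at (7,1/2); v=(-2,-3)
2. t=1/6 → B at (20/3,0); v=(-2,3)
3. t=10/3 → L at (0,10); v=(2,3)
4. t=1/3 → T at (2/3,11); v=(2,-3)

Final position: (2/3,11)
Wall sequence: RBLT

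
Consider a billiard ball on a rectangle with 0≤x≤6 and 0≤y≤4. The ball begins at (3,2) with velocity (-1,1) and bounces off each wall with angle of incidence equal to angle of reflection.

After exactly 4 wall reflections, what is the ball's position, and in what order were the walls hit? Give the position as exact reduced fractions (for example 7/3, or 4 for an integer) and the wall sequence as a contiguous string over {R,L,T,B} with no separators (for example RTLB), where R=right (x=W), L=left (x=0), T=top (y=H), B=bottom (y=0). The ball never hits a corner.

Final position: (6,3)
Wall sequence: TLBR

1. t=2 → T at (1,4); v=(-1,-1)
2. t=1 → L at (0,3); v=(1,-1)
3. t=3 → B at (3,0); v=(1,1)
4. t=3 → R at (6,3); v=(-1,1)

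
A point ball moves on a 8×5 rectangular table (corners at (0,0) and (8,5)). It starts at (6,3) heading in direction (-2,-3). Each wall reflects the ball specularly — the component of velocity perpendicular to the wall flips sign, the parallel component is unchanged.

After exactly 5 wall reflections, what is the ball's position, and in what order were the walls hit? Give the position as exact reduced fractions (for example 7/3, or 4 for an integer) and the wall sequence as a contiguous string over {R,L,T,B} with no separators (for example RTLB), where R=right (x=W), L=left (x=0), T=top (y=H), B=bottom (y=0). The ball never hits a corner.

1. t=1 → B at (4,0); v=(-2,3)
2. t=5/3 → T at (2/3,5); v=(-2,-3)
3. t=1/3 → L at (0,4); v=(2,-3)
4. t=4/3 → B at (8/3,0); v=(2,3)
5. t=5/3 → T at (6,5); v=(2,-3)

Final position: (6,5)
Wall sequence: BTLBT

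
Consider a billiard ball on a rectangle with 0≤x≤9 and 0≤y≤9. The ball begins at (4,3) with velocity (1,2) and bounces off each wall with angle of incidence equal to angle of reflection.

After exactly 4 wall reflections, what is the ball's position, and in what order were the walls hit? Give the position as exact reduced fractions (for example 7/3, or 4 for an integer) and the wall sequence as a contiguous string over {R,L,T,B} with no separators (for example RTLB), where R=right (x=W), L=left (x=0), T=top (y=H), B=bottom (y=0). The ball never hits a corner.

Final position: (2,9)
Wall sequence: TRBT

1. t=3 → T at (7,9); v=(1,-2)
2. t=2 → R at (9,5); v=(-1,-2)
3. t=5/2 → B at (13/2,0); v=(-1,2)
4. t=9/2 → T at (2,9); v=(-1,-2)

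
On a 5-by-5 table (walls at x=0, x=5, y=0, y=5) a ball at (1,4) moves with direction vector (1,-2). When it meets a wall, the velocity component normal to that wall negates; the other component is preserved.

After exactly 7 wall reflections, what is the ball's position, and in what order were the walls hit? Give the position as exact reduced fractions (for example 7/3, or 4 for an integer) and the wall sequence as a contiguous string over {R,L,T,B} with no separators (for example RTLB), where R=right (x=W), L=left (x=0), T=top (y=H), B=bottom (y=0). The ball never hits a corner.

1. t=2 → B at (3,0); v=(1,2)
2. t=2 → R at (5,4); v=(-1,2)
3. t=1/2 → T at (9/2,5); v=(-1,-2)
4. t=5/2 → B at (2,0); v=(-1,2)
5. t=2 → L at (0,4); v=(1,2)
6. t=1/2 → T at (1/2,5); v=(1,-2)
7. t=5/2 → B at (3,0); v=(1,2)

Final position: (3,0)
Wall sequence: BRTBLTB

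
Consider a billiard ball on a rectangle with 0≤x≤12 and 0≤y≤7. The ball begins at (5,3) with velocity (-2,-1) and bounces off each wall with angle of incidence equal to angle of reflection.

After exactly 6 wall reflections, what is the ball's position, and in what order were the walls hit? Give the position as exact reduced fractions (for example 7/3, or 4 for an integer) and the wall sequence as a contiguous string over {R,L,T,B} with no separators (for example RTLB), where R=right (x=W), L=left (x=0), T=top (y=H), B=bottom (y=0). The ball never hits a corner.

Final position: (5,0)
Wall sequence: LBRTLB

1. t=5/2 → L at (0,1/2); v=(2,-1)
2. t=1/2 → B at (1,0); v=(2,1)
3. t=11/2 → R at (12,11/2); v=(-2,1)
4. t=3/2 → T at (9,7); v=(-2,-1)
5. t=9/2 → L at (0,5/2); v=(2,-1)
6. t=5/2 → B at (5,0); v=(2,1)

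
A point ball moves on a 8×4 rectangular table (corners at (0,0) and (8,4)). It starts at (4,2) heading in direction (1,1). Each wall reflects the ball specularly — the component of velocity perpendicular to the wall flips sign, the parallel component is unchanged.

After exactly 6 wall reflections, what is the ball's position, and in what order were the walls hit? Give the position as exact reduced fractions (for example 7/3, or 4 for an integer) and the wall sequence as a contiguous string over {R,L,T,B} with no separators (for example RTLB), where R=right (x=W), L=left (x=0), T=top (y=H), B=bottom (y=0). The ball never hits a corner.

1. t=2 → T at (6,4); v=(1,-1)
2. t=2 → R at (8,2); v=(-1,-1)
3. t=2 → B at (6,0); v=(-1,1)
4. t=4 → T at (2,4); v=(-1,-1)
5. t=2 → L at (0,2); v=(1,-1)
6. t=2 → B at (2,0); v=(1,1)

Final position: (2,0)
Wall sequence: TRBTLB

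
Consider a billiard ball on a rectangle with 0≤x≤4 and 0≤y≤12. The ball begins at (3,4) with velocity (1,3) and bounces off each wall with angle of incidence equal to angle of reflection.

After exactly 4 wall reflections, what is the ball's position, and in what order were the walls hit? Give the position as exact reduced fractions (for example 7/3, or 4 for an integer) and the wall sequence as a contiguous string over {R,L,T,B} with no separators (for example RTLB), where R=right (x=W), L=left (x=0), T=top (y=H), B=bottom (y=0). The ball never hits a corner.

1. t=1 → R at (4,7); v=(-1,3)
2. t=5/3 → T at (7/3,12); v=(-1,-3)
3. t=7/3 → L at (0,5); v=(1,-3)
4. t=5/3 → B at (5/3,0); v=(1,3)

Final position: (5/3,0)
Wall sequence: RTLB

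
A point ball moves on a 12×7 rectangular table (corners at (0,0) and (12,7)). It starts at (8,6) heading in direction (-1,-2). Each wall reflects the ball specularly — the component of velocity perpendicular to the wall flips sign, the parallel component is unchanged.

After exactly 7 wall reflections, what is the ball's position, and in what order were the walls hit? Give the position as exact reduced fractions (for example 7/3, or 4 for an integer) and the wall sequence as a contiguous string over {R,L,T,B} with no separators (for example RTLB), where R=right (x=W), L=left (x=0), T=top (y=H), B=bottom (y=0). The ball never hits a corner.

1. t=3 → B at (5,0); v=(-1,2)
2. t=7/2 → T at (3/2,7); v=(-1,-2)
3. t=3/2 → L at (0,4); v=(1,-2)
4. t=2 → B at (2,0); v=(1,2)
5. t=7/2 → T at (11/2,7); v=(1,-2)
6. t=7/2 → B at (9,0); v=(1,2)
7. t=3 → R at (12,6); v=(-1,2)

Final position: (12,6)
Wall sequence: BTLBTBR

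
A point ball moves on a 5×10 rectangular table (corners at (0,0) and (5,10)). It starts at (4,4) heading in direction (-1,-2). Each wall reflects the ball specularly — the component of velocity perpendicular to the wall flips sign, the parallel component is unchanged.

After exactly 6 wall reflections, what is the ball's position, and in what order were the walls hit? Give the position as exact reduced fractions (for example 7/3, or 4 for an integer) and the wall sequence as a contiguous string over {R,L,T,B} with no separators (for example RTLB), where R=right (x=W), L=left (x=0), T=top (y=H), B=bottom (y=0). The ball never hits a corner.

Final position: (0,4)
Wall sequence: BLTRBL

1. t=2 → B at (2,0); v=(-1,2)
2. t=2 → L at (0,4); v=(1,2)
3. t=3 → T at (3,10); v=(1,-2)
4. t=2 → R at (5,6); v=(-1,-2)
5. t=3 → B at (2,0); v=(-1,2)
6. t=2 → L at (0,4); v=(1,2)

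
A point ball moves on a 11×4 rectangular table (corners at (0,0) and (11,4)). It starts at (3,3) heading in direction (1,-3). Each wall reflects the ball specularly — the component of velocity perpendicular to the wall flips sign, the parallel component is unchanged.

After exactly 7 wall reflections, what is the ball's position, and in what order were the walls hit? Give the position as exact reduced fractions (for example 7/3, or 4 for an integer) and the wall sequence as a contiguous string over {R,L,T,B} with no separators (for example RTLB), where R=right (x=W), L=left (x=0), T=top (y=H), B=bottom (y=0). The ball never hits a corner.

Final position: (11,3)
Wall sequence: BTBTBTR

1. t=1 → B at (4,0); v=(1,3)
2. t=4/3 → T at (16/3,4); v=(1,-3)
3. t=4/3 → B at (20/3,0); v=(1,3)
4. t=4/3 → T at (8,4); v=(1,-3)
5. t=4/3 → B at (28/3,0); v=(1,3)
6. t=4/3 → T at (32/3,4); v=(1,-3)
7. t=1/3 → R at (11,3); v=(-1,-3)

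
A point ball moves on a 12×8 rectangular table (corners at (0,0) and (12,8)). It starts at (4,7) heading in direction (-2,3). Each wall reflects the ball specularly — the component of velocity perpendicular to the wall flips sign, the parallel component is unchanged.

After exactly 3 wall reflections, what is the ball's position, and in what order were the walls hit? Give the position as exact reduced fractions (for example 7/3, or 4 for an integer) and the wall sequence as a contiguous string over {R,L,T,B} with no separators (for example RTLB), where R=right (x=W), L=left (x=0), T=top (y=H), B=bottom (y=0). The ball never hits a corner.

Final position: (2,0)
Wall sequence: TLB

1. t=1/3 → T at (10/3,8); v=(-2,-3)
2. t=5/3 → L at (0,3); v=(2,-3)
3. t=1 → B at (2,0); v=(2,3)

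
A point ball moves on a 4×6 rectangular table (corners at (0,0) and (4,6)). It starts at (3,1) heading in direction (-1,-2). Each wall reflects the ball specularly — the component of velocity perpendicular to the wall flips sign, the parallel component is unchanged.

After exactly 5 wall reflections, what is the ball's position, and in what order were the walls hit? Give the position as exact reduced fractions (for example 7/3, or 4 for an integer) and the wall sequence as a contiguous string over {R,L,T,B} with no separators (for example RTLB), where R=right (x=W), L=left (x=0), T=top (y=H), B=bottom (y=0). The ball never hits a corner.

1. t=1/2 → B at (5/2,0); v=(-1,2)
2. t=5/2 → L at (0,5); v=(1,2)
3. t=1/2 → T at (1/2,6); v=(1,-2)
4. t=3 → B at (7/2,0); v=(1,2)
5. t=1/2 → R at (4,1); v=(-1,2)

Final position: (4,1)
Wall sequence: BLTBR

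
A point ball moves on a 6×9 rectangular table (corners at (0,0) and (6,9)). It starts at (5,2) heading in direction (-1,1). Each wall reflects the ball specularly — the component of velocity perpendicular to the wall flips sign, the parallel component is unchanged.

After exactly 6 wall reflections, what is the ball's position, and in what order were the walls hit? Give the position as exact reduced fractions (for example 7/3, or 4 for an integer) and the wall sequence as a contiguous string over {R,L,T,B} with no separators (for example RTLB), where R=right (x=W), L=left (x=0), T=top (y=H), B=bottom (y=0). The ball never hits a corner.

Final position: (6,7)
Wall sequence: LTRBLR

1. t=5 → L at (0,7); v=(1,1)
2. t=2 → T at (2,9); v=(1,-1)
3. t=4 → R at (6,5); v=(-1,-1)
4. t=5 → B at (1,0); v=(-1,1)
5. t=1 → L at (0,1); v=(1,1)
6. t=6 → R at (6,7); v=(-1,1)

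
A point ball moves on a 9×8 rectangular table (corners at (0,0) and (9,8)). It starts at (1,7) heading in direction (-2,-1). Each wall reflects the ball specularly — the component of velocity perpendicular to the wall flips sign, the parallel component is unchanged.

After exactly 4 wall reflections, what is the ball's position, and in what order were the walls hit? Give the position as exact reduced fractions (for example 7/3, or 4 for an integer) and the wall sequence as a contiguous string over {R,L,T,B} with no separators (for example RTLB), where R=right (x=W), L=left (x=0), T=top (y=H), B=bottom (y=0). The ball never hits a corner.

1. t=1/2 → L at (0,13/2); v=(2,-1)
2. t=9/2 → R at (9,2); v=(-2,-1)
3. t=2 → B at (5,0); v=(-2,1)
4. t=5/2 → L at (0,5/2); v=(2,1)

Final position: (0,5/2)
Wall sequence: LRBL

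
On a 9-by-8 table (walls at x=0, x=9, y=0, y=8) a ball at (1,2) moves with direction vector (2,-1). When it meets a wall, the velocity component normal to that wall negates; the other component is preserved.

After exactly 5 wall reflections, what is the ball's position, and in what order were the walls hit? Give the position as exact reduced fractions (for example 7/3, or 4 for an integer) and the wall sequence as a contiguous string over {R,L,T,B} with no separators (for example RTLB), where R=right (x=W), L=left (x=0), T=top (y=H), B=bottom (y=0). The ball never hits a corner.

1. t=2 → B at (5,0); v=(2,1)
2. t=2 → R at (9,2); v=(-2,1)
3. t=9/2 → L at (0,13/2); v=(2,1)
4. t=3/2 → T at (3,8); v=(2,-1)
5. t=3 → R at (9,5); v=(-2,-1)

Final position: (9,5)
Wall sequence: BRLTR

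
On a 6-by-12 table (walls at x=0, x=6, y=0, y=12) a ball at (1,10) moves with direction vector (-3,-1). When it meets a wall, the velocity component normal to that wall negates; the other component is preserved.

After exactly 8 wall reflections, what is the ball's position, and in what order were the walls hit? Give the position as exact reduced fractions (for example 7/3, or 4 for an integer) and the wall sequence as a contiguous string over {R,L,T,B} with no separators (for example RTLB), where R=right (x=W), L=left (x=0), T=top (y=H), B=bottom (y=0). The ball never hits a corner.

Final position: (0,7/3)
Wall sequence: LRLRLBRL

1. t=1/3 → L at (0,29/3); v=(3,-1)
2. t=2 → R at (6,23/3); v=(-3,-1)
3. t=2 → L at (0,17/3); v=(3,-1)
4. t=2 → R at (6,11/3); v=(-3,-1)
5. t=2 → L at (0,5/3); v=(3,-1)
6. t=5/3 → B at (5,0); v=(3,1)
7. t=1/3 → R at (6,1/3); v=(-3,1)
8. t=2 → L at (0,7/3); v=(3,1)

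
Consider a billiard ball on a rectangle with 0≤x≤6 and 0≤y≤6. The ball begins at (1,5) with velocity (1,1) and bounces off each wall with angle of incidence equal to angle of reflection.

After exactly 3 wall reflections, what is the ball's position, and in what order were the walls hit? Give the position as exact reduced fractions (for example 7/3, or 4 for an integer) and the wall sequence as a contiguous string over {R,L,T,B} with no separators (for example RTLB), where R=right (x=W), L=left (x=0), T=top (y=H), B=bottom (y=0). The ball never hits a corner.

1. t=1 → T at (2,6); v=(1,-1)
2. t=4 → R at (6,2); v=(-1,-1)
3. t=2 → B at (4,0); v=(-1,1)

Final position: (4,0)
Wall sequence: TRB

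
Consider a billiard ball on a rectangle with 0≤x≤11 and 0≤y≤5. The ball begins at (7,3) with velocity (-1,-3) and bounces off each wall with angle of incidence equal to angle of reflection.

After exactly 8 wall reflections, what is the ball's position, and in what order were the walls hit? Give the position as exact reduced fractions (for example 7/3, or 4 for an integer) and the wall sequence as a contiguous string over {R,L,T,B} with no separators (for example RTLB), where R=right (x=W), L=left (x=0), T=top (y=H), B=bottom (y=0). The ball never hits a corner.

1. t=1 → B at (6,0); v=(-1,3)
2. t=5/3 → T at (13/3,5); v=(-1,-3)
3. t=5/3 → B at (8/3,0); v=(-1,3)
4. t=5/3 → T at (1,5); v=(-1,-3)
5. t=1 → L at (0,2); v=(1,-3)
6. t=2/3 → B at (2/3,0); v=(1,3)
7. t=5/3 → T at (7/3,5); v=(1,-3)
8. t=5/3 → B at (4,0); v=(1,3)

Final position: (4,0)
Wall sequence: BTBTLBTB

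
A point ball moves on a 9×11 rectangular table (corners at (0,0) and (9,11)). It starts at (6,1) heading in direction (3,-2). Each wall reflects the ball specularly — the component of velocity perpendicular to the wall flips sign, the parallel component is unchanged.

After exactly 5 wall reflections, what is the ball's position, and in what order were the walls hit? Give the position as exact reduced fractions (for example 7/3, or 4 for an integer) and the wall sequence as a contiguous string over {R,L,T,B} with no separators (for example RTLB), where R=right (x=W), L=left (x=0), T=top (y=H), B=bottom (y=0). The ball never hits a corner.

Final position: (9,9)
Wall sequence: BRLTR

1. t=1/2 → B at (15/2,0); v=(3,2)
2. t=1/2 → R at (9,1); v=(-3,2)
3. t=3 → L at (0,7); v=(3,2)
4. t=2 → T at (6,11); v=(3,-2)
5. t=1 → R at (9,9); v=(-3,-2)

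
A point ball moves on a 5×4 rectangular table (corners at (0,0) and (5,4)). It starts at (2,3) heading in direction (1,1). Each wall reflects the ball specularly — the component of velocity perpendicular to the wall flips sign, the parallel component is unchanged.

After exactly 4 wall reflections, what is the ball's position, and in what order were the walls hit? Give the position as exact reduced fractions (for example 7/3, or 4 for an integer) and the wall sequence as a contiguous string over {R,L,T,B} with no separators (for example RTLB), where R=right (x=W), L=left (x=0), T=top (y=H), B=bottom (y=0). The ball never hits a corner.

1. t=1 → T at (3,4); v=(1,-1)
2. t=2 → R at (5,2); v=(-1,-1)
3. t=2 → B at (3,0); v=(-1,1)
4. t=3 → L at (0,3); v=(1,1)

Final position: (0,3)
Wall sequence: TRBL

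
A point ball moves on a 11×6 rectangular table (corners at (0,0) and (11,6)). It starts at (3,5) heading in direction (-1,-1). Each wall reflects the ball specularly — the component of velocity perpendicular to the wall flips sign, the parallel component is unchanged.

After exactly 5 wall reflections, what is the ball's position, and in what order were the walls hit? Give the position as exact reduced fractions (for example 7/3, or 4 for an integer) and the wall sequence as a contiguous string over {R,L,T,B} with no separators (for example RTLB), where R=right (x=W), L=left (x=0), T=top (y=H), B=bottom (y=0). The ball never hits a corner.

1. t=3 → L at (0,2); v=(1,-1)
2. t=2 → B at (2,0); v=(1,1)
3. t=6 → T at (8,6); v=(1,-1)
4. t=3 → R at (11,3); v=(-1,-1)
5. t=3 → B at (8,0); v=(-1,1)

Final position: (8,0)
Wall sequence: LBTRB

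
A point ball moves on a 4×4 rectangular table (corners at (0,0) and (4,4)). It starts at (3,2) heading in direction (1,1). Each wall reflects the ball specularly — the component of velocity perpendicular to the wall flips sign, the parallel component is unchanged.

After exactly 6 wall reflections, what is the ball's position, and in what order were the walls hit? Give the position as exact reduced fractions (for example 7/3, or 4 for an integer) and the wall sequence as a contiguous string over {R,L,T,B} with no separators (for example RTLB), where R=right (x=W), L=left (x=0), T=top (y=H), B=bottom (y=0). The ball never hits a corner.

Final position: (3,4)
Wall sequence: RTLBRT

1. t=1 → R at (4,3); v=(-1,1)
2. t=1 → T at (3,4); v=(-1,-1)
3. t=3 → L at (0,1); v=(1,-1)
4. t=1 → B at (1,0); v=(1,1)
5. t=3 → R at (4,3); v=(-1,1)
6. t=1 → T at (3,4); v=(-1,-1)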